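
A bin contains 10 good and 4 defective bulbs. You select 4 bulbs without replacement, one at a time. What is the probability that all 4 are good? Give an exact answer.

P(every draw is good) = 10/14 × 9/13 × 8/12 × 7/11 = 5040/24024 = 30/143.

30/143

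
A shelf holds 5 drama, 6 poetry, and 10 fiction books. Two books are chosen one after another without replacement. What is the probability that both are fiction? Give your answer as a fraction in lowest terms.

P(all fiction) = 10/21 × 9/20 = 90/420 = 3/14.

3/14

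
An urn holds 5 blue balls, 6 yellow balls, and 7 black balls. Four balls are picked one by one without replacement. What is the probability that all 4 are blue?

1/612

P(every draw is blue) = 5/18 × 4/17 × 3/16 × 2/15 = 120/73440 = 1/612.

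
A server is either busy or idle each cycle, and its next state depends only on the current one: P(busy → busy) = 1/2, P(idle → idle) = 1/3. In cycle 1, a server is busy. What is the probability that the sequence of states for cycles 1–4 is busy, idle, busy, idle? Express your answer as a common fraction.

1/6

Cycle 1 is given. For each transition, use the conditional probability from the current state:
P(idle | busy) = 1/2; P(busy | idle) = 2/3; P(idle | busy) = 1/2.
P = 1/2 × 2/3 × 1/2 = 2/12 = 1/6.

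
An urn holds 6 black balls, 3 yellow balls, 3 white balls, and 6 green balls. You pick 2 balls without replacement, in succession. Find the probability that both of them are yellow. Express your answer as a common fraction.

1/51

P(every draw is yellow) = 3/18 × 2/17 = 6/306 = 1/51.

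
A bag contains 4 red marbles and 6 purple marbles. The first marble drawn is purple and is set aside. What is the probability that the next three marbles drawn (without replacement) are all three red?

After the first draw, 4 of the remaining 9 marbles are red.
P = 4/9 × 3/8 × 2/7 = 24/504 = 1/21.

1/21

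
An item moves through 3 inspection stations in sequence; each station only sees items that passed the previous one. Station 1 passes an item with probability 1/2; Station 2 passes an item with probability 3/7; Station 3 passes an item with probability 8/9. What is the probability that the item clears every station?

Each stage is reached only if all earlier stages succeed, so
P = 1/2 × 3/7 × 8/9 = 24/126 = 4/21.

4/21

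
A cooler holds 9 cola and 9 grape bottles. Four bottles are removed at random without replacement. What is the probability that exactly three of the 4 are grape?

One ordering (grape drawn first) has probability 9/18 × 8/17 × 7/16 × 9/15 = 4536/73440 = 21/340.
There are C(4,3) = 4 such orderings, each equally likely, so P = 4 × 21/340 = 21/85.

21/85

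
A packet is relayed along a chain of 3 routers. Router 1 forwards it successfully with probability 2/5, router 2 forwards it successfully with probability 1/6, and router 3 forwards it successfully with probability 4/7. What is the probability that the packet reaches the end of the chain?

The events are sequential, so multiply the conditional probabilities:
P = 2/5 × 1/6 × 4/7 = 8/210 = 4/105.

4/105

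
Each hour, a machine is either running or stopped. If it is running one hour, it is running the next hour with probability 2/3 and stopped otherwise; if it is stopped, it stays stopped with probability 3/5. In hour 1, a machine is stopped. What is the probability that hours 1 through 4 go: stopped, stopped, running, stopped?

Hour 1 is given. For each transition, use the conditional probability from the current state:
P(stopped | stopped) = 3/5; P(running | stopped) = 2/5; P(stopped | running) = 1/3.
P = 3/5 × 2/5 × 1/3 = 6/75 = 2/25.

2/25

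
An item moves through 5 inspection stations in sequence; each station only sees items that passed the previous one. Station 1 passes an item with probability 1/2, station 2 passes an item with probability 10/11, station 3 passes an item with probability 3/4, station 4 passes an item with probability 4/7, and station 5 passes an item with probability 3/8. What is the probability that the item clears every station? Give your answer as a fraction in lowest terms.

45/616

Each stage is reached only if all earlier stages succeed, so
P = 1/2 × 10/11 × 3/4 × 4/7 × 3/8 = 360/4928 = 45/616.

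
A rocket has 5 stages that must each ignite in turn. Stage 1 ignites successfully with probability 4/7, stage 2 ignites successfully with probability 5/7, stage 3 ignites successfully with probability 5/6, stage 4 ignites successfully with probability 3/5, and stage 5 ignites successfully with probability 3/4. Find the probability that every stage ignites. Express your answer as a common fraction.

15/98

Each stage is reached only if all earlier stages succeed, so
P = 4/7 × 5/7 × 5/6 × 3/5 × 3/4 = 900/5880 = 15/98.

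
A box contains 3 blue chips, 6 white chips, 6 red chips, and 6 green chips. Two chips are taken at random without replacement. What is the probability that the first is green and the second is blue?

Chain rule:
P = 6/21 × 3/20 = 18/420 = 3/70.

3/70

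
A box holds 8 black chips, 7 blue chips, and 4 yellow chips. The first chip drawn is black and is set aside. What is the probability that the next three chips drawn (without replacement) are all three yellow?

With the first chip removed, 4 yellow remain out of 18.
P = 4/18 × 3/17 × 2/16 = 24/4896 = 1/204.

1/204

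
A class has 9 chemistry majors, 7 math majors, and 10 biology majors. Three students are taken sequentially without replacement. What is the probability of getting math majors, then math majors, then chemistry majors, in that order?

Chain rule:
P = 7/26 × 6/25 × 9/24 = 378/15600 = 63/2600.

63/2600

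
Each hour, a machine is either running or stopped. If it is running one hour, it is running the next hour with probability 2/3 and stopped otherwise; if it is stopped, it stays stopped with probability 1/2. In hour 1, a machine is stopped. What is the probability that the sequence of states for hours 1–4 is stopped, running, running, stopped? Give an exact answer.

Hour 1 is given. For each transition, use the conditional probability from the current state:
P(running | stopped) = 1/2; P(running | running) = 2/3; P(stopped | running) = 1/3.
P = 1/2 × 2/3 × 1/3 = 2/18 = 1/9.

1/9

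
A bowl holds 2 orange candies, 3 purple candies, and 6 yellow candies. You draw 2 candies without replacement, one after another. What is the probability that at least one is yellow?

P(no yellow) = 5/11 × 4/10 = 20/110 = 2/11.
P(at least one) = 1 − 2/11 = 9/11.

9/11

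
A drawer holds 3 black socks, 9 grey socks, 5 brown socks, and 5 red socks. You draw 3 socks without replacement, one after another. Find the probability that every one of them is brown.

P = 5/22 × 4/21 × 3/20 = 60/9240 = 1/154.

1/154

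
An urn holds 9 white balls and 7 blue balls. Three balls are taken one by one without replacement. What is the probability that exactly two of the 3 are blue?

One ordering (blue drawn first) has probability 7/16 × 6/15 × 9/14 = 378/3360 = 9/80.
There are C(3,2) = 3 such orderings, each equally likely, so P = 3 × 9/80 = 27/80.

27/80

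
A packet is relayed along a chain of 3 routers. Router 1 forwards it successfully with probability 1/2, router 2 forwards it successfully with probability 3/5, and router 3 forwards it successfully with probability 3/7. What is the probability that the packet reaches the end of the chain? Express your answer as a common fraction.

Multiplying along the chain,
P = 1/2 × 3/5 × 3/7 = 9/70.

9/70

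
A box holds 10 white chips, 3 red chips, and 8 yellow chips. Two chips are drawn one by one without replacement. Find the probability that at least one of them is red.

19/70

P(no red) = 18/21 × 17/20 = 306/420 = 51/70.
P(at least one) = 1 − 51/70 = 19/70.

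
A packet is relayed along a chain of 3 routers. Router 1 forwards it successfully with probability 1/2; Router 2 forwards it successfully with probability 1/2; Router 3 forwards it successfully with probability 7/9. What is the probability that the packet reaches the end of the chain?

Multiplying along the chain,
P = 1/2 × 1/2 × 7/9 = 7/36.

7/36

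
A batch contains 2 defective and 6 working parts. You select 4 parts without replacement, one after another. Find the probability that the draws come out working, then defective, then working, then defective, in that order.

1/28

Each draw changes the counts, so multiply the conditional probabilities along the sequence:
P = 6/8 × 2/7 × 5/6 × 1/5 = 60/1680 = 1/28.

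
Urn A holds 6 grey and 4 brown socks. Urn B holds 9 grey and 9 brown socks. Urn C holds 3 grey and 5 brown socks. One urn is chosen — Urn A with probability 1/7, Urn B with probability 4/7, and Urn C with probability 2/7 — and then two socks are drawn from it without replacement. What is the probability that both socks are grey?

1063/4998

From Urn A: P(both grey) = (6/10)(5/9) = 1/3.
From Urn B: P(both grey) = (9/18)(8/17) = 4/17.
From Urn C: P(both grey) = (3/8)(2/7) = 3/28.
Total probability = (1/7)(1/3) + (4/7)(4/17) + (2/7)(3/28) = 1063/4998.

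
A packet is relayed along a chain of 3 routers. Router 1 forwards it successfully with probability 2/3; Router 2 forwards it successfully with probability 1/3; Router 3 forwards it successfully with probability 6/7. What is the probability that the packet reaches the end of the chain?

Each stage is reached only if all earlier stages succeed, so
P = 2/3 × 1/3 × 6/7 = 12/63 = 4/21.

4/21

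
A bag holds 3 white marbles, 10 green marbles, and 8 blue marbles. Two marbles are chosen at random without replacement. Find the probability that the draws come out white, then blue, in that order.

2/35

Each draw changes the counts, so multiply the conditional probabilities along the sequence:
P = 3/21 × 8/20 = 24/420 = 2/35.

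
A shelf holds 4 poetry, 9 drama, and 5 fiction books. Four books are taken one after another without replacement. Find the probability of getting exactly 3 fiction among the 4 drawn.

One ordering (fiction drawn first) has probability 5/18 × 4/17 × 3/16 × 13/15 = 780/73440 = 13/1224.
There are C(4,3) = 4 such orderings, each equally likely, so P = 4 × 13/1224 = 13/306.

13/306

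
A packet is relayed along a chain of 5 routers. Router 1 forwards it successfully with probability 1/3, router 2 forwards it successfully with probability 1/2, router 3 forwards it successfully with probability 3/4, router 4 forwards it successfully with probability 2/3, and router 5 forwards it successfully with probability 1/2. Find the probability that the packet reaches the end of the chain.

1/24

Each stage is reached only if all earlier stages succeed, so
P = 1/3 × 1/2 × 3/4 × 2/3 × 1/2 = 6/144 = 1/24.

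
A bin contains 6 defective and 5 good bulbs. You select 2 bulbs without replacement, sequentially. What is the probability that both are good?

2/11

P(all good) = 5/11 × 4/10 = 20/110 = 2/11.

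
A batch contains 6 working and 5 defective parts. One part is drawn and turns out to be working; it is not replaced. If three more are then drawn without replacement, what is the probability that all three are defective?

With the first part removed, 5 defective remain out of 10.
P = 5/10 × 4/9 × 3/8 = 60/720 = 1/12.

1/12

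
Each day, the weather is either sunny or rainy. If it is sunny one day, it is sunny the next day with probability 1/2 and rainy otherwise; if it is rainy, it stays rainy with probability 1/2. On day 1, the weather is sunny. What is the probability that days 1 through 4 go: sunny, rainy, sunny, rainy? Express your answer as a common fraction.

Day 1 is given. For each transition, use the conditional probability from the current state:
P(rainy | sunny) = 1/2; P(sunny | rainy) = 1/2; P(rainy | sunny) = 1/2.
P = 1/2 × 1/2 × 1/2 = 1/8.

1/8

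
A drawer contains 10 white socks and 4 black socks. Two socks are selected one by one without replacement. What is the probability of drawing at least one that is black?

46/91

P(no black) = 10/14 × 9/13 = 90/182 = 45/91.
P(at least one) = 1 − 45/91 = 46/91.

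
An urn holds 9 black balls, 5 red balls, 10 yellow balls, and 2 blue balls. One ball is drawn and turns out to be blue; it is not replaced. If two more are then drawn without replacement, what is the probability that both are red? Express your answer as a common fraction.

With the first ball removed, 5 red remain out of 25.
P = 5/25 × 4/24 = 20/600 = 1/30.

1/30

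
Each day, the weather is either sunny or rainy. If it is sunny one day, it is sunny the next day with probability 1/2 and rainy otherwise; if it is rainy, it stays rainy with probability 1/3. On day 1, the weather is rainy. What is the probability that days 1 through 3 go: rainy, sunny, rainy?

1/3

Day 1 is given. For each transition, use the conditional probability from the current state:
P(sunny | rainy) = 2/3; P(rainy | sunny) = 1/2.
P = 2/3 × 1/2 = 2/6 = 1/3.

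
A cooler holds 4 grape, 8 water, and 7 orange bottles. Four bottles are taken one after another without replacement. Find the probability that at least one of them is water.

591/646

P(no water) = 11/19 × 10/18 × 9/17 × 8/16 = 7920/93024 = 55/646.
P(at least one) = 1 − 55/646 = 591/646.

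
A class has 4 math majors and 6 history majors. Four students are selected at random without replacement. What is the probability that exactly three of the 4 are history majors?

8/21

One ordering (history majors drawn first) has probability 6/10 × 5/9 × 4/8 × 4/7 = 480/5040 = 2/21.
There are C(4,3) = 4 such orderings, each equally likely, so P = 4 × 2/21 = 8/21.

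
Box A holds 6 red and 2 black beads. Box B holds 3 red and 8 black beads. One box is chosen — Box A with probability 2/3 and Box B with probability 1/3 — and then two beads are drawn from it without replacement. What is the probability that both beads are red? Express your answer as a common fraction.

289/770

From Box A: P(both red) = (6/8)(5/7) = 15/28.
From Box B: P(both red) = (3/11)(2/10) = 3/55.
Total probability = (2/3)(15/28) + (1/3)(3/55) = 289/770.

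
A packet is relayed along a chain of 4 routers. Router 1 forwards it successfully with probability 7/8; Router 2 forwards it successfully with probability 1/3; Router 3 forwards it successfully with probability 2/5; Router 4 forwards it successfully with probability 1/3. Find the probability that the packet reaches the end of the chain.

7/180

The events are sequential, so multiply the conditional probabilities:
P = 7/8 × 1/3 × 2/5 × 1/3 = 14/360 = 7/180.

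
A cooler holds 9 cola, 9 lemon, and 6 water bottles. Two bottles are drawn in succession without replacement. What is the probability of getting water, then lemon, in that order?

Each draw changes the counts, so multiply the conditional probabilities along the sequence:
P = 6/24 × 9/23 = 54/552 = 9/92.

9/92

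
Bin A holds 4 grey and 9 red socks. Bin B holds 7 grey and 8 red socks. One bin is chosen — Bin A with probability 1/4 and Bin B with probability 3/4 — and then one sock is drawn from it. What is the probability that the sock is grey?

From Bin A: P(grey) = 4/13.
From Bin B: P(grey) = 7/15.
Total probability = (1/4)(4/13) + (3/4)(7/15) = 111/260.

111/260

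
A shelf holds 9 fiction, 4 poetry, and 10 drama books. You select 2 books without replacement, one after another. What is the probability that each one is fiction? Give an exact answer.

P(all fiction) = 9/23 × 8/22 = 72/506 = 36/253.

36/253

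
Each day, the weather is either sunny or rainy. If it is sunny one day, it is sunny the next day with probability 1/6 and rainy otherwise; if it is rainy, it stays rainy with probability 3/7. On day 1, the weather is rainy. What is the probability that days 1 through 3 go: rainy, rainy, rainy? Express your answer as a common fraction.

Day 1 is given. For each transition, use the conditional probability from the current state:
P(rainy | rainy) = 3/7; P(rainy | rainy) = 3/7.
P = 3/7 × 3/7 = 9/49.

9/49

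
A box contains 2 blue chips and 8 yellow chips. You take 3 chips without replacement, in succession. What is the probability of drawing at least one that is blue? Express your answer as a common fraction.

P(no blue) = 8/10 × 7/9 × 6/8 = 336/720 = 7/15.
P(at least one) = 1 − 7/15 = 8/15.

8/15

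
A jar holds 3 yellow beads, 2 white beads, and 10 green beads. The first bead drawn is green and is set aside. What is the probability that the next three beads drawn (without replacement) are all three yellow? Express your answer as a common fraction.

After the first draw, 3 of the remaining 14 beads are yellow.
P = 3/14 × 2/13 × 1/12 = 6/2184 = 1/364.

1/364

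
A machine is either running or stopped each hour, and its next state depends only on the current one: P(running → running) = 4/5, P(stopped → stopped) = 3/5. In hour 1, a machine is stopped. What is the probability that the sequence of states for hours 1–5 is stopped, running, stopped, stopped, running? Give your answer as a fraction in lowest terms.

Hour 1 is given. For each transition, use the conditional probability from the current state:
P(running | stopped) = 2/5; P(stopped | running) = 1/5; P(stopped | stopped) = 3/5; P(running | stopped) = 2/5.
P = 2/5 × 1/5 × 3/5 × 2/5 = 12/625.

12/625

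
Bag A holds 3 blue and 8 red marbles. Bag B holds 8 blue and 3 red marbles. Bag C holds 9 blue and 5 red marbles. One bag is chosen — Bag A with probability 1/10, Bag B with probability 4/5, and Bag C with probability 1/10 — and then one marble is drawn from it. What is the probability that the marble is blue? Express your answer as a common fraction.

From Bag A: P(blue) = 3/11.
From Bag B: P(blue) = 8/11.
From Bag C: P(blue) = 9/14.
Total probability = (1/10)(3/11) + (4/5)(8/11) + (1/10)(9/14) = 1037/1540.

1037/1540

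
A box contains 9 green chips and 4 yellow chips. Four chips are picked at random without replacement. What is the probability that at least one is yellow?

589/715

P(no yellow) = 9/13 × 8/12 × 7/11 × 6/10 = 3024/17160 = 126/715.
P(at least one) = 1 − 126/715 = 589/715.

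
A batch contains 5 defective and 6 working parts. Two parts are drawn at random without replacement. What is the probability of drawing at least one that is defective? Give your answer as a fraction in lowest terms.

P(no defective) = 6/11 × 5/10 = 30/110 = 3/11.
P(at least one) = 1 − 3/11 = 8/11.

8/11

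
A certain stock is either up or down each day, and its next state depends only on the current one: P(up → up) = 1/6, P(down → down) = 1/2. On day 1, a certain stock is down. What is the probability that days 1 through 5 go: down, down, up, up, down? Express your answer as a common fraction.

5/144

Day 1 is given. For each transition, use the conditional probability from the current state:
P(down | down) = 1/2; P(up | down) = 1/2; P(up | up) = 1/6; P(down | up) = 5/6.
P = 1/2 × 1/2 × 1/6 × 5/6 = 5/144.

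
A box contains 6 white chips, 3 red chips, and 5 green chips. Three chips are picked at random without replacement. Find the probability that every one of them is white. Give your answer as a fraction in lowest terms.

P(all white) = 6/14 × 5/13 × 4/12 = 120/2184 = 5/91.

5/91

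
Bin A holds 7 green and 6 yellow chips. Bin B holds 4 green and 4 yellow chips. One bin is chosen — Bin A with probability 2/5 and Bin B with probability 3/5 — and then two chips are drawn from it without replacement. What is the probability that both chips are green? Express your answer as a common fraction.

43/182

From Bin A: P(both green) = (7/13)(6/12) = 7/26.
From Bin B: P(both green) = (4/8)(3/7) = 3/14.
Total probability = (2/5)(7/26) + (3/5)(3/14) = 43/182.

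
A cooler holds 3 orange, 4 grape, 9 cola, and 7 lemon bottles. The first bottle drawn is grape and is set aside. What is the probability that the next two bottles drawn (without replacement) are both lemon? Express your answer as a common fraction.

With the first bottle removed, 7 lemon remain out of 22.
P = 7/22 × 6/21 = 42/462 = 1/11.

1/11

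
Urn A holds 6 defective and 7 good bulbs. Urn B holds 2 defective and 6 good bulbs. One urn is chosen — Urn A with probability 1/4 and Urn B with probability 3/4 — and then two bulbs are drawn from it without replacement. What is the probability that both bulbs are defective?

From Urn A: P(both defective) = (6/13)(5/12) = 5/26.
From Urn B: P(both defective) = (2/8)(1/7) = 1/28.
Total probability = (1/4)(5/26) + (3/4)(1/28) = 109/1456.

109/1456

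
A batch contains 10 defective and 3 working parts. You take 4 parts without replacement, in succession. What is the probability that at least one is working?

101/143

P(no working) = 10/13 × 9/12 × 8/11 × 7/10 = 5040/17160 = 42/143.
P(at least one) = 1 − 42/143 = 101/143.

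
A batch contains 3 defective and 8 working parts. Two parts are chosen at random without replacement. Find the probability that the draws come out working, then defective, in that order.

Multiply the probability of each draw given the previous ones:
P = 8/11 × 3/10 = 24/110 = 12/55.

12/55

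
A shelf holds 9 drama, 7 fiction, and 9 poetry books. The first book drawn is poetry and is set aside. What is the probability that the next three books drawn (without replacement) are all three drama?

21/506

With the first book removed, 9 drama remain out of 24.
P = 9/24 × 8/23 × 7/22 = 504/12144 = 21/506.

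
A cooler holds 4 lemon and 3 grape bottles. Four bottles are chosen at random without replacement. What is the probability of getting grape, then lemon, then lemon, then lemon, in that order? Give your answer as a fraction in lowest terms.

Multiply the probability of each draw given the previous ones:
P = 3/7 × 4/6 × 3/5 × 2/4 = 72/840 = 3/35.

3/35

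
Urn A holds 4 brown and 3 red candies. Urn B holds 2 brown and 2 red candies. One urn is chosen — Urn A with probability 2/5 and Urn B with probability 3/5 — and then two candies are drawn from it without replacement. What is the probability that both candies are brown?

3/14

From Urn A: P(both brown) = (4/7)(3/6) = 2/7.
From Urn B: P(both brown) = (2/4)(1/3) = 1/6.
Total probability = (2/5)(2/7) + (3/5)(1/6) = 3/14.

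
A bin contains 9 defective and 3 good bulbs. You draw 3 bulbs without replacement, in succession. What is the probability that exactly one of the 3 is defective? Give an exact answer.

27/220

One ordering (defective drawn first) has probability 9/12 × 3/11 × 2/10 = 54/1320 = 9/220.
There are C(3,1) = 3 such orderings, each equally likely, so P = 3 × 9/220 = 27/220.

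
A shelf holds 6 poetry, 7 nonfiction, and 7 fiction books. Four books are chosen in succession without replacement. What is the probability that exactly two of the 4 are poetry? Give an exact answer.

One ordering (poetry drawn first) has probability 6/20 × 5/19 × 14/18 × 13/17 = 5460/116280 = 91/1938.
There are C(4,2) = 6 such orderings, each equally likely, so P = 6 × 91/1938 = 91/323.

91/323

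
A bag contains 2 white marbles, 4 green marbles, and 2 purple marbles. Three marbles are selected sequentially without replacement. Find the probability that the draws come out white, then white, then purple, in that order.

Chain rule:
P = 2/8 × 1/7 × 2/6 = 4/336 = 1/84.

1/84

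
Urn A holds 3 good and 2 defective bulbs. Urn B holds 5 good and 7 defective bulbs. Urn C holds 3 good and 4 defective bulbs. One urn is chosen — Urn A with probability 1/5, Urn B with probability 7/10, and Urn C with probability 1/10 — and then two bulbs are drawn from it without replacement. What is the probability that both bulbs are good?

2083/11550

From Urn A: P(both good) = (3/5)(2/4) = 3/10.
From Urn B: P(both good) = (5/12)(4/11) = 5/33.
From Urn C: P(both good) = (3/7)(2/6) = 1/7.
Total probability = (1/5)(3/10) + (7/10)(5/33) + (1/10)(1/7) = 2083/11550.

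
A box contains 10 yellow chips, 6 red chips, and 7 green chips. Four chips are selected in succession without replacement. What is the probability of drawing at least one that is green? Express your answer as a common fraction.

P(no green) = 16/23 × 15/22 × 14/21 × 13/20 = 43680/212520 = 52/253.
P(at least one) = 1 − 52/253 = 201/253.

201/253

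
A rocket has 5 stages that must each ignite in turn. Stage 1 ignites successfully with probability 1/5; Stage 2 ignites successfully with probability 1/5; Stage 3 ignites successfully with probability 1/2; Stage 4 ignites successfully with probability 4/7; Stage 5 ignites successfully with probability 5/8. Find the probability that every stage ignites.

1/140

The events are sequential, so multiply the conditional probabilities:
P = 1/5 × 1/5 × 1/2 × 4/7 × 5/8 = 20/2800 = 1/140.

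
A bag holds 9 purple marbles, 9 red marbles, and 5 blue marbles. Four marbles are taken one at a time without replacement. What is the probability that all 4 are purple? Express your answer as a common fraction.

P = 9/23 × 8/22 × 7/21 × 6/20 = 3024/212520 = 18/1265.

18/1265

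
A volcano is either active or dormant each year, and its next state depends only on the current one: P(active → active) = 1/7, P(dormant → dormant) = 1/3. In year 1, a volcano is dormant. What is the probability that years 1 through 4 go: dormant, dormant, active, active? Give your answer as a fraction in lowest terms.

2/63

Year 1 is given. For each transition, use the conditional probability from the current state:
P(dormant | dormant) = 1/3; P(active | dormant) = 2/3; P(active | active) = 1/7.
P = 1/3 × 2/3 × 1/7 = 2/63.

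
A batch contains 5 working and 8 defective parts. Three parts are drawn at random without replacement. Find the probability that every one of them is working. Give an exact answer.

5/143

P = 5/13 × 4/12 × 3/11 = 60/1716 = 5/143.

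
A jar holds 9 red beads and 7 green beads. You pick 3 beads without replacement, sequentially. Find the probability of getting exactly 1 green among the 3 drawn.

One ordering (green drawn first) has probability 7/16 × 9/15 × 8/14 = 504/3360 = 3/20.
There are C(3,1) = 3 such orderings, each equally likely, so P = 3 × 3/20 = 9/20.

9/20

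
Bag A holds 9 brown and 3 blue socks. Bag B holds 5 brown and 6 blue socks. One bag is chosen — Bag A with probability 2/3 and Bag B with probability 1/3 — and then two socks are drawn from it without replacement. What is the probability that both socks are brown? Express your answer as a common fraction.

14/33

From Bag A: P(both brown) = (9/12)(8/11) = 6/11.
From Bag B: P(both brown) = (5/11)(4/10) = 2/11.
Total probability = (2/3)(6/11) + (1/3)(2/11) = 14/33.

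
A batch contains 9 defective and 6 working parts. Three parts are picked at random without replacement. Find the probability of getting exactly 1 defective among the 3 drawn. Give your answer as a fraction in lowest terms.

27/91

One ordering (defective drawn first) has probability 9/15 × 6/14 × 5/13 = 270/2730 = 9/91.
There are C(3,1) = 3 such orderings, each equally likely, so P = 3 × 9/91 = 27/91.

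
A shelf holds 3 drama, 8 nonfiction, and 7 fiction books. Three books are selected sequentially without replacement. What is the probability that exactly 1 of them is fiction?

385/816

One ordering (fiction drawn first) has probability 7/18 × 11/17 × 10/16 = 770/4896 = 385/2448.
There are C(3,1) = 3 such orderings, each equally likely, so P = 3 × 385/2448 = 385/816.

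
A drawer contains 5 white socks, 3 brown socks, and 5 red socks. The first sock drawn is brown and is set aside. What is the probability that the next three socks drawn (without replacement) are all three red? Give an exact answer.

After the first draw, 5 of the remaining 12 socks are red.
P = 5/12 × 4/11 × 3/10 = 60/1320 = 1/22.

1/22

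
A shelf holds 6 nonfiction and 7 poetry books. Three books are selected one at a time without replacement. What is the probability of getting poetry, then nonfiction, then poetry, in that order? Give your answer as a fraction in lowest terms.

21/143

Each draw changes the counts, so multiply the conditional probabilities along the sequence:
P = 7/13 × 6/12 × 6/11 = 252/1716 = 21/143.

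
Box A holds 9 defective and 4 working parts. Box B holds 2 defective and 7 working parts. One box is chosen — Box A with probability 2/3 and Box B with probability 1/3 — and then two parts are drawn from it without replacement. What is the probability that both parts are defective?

From Box A: P(both defective) = (9/13)(8/12) = 6/13.
From Box B: P(both defective) = (2/9)(1/8) = 1/36.
Total probability = (2/3)(6/13) + (1/3)(1/36) = 445/1404.

445/1404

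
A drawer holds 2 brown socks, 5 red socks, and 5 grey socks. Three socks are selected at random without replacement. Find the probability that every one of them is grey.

1/22

P(all grey) = 5/12 × 4/11 × 3/10 = 60/1320 = 1/22.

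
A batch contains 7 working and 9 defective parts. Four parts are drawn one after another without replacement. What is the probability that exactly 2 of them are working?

27/65

One ordering (working drawn first) has probability 7/16 × 6/15 × 9/14 × 8/13 = 3024/43680 = 9/130.
There are C(4,2) = 6 such orderings, each equally likely, so P = 6 × 9/130 = 27/65.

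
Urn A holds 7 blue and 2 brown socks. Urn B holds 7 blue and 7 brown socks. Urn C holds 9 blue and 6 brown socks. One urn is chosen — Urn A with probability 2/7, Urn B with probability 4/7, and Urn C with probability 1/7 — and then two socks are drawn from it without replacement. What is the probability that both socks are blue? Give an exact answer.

From Urn A: P(both blue) = (7/9)(6/8) = 7/12.
From Urn B: P(both blue) = (7/14)(6/13) = 3/13.
From Urn C: P(both blue) = (9/15)(8/14) = 12/35.
Total probability = (2/7)(7/12) + (4/7)(3/13) + (1/7)(12/35) = 6641/19110.

6641/19110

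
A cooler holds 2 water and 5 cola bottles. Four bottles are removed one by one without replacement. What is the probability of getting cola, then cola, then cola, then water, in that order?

Chain rule:
P = 5/7 × 4/6 × 3/5 × 2/4 = 120/840 = 1/7.

1/7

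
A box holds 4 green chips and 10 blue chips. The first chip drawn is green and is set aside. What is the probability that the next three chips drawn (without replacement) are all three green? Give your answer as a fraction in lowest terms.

With the first chip removed, 3 green remain out of 13.
P = 3/13 × 2/12 × 1/11 = 6/1716 = 1/286.

1/286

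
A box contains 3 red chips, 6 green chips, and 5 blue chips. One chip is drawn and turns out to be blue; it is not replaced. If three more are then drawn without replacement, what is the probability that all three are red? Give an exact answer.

1/286

With the first chip removed, 3 red remain out of 13.
P = 3/13 × 2/12 × 1/11 = 6/1716 = 1/286.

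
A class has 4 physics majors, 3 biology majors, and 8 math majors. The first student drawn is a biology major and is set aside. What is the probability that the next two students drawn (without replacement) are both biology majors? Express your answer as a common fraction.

With the first student removed, 2 biology majors remain out of 14.
P = 2/14 × 1/13 = 2/182 = 1/91.

1/91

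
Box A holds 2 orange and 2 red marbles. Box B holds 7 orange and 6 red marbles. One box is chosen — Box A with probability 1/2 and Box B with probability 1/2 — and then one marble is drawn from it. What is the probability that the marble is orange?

From Box A: P(orange) = 2/4.
From Box B: P(orange) = 7/13.
Total probability = (1/2)(2/4) + (1/2)(7/13) = 27/52.

27/52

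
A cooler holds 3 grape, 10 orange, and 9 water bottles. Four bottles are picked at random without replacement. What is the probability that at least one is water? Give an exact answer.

120/133

P(no water) = 13/22 × 12/21 × 11/20 × 10/19 = 17160/175560 = 13/133.
P(at least one) = 1 − 13/133 = 120/133.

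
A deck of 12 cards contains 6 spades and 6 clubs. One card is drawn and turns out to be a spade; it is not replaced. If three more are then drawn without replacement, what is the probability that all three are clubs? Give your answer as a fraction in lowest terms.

After the first draw, 6 of the remaining 11 cards are clubs.
P = 6/11 × 5/10 × 4/9 = 120/990 = 4/33.

4/33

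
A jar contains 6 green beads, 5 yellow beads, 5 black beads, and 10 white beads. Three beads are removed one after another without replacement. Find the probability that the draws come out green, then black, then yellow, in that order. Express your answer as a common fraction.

1/104

Multiply the probability of each draw given the previous ones:
P = 6/26 × 5/25 × 5/24 = 150/15600 = 1/104.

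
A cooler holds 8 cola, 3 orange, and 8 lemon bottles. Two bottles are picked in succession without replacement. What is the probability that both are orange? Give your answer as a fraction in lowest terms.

1/57

P(all orange) = 3/19 × 2/18 = 6/342 = 1/57.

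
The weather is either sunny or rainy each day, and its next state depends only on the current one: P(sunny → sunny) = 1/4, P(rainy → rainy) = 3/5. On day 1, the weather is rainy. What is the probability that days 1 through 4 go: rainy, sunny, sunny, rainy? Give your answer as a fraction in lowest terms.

Day 1 is given. For each transition, use the conditional probability from the current state:
P(sunny | rainy) = 2/5; P(sunny | sunny) = 1/4; P(rainy | sunny) = 3/4.
P = 2/5 × 1/4 × 3/4 = 6/80 = 3/40.

3/40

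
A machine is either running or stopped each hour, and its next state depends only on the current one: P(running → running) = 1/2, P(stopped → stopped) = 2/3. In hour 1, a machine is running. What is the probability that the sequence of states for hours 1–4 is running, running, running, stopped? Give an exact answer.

1/8

Hour 1 is given. For each transition, use the conditional probability from the current state:
P(running | running) = 1/2; P(running | running) = 1/2; P(stopped | running) = 1/2.
P = 1/2 × 1/2 × 1/2 = 1/8.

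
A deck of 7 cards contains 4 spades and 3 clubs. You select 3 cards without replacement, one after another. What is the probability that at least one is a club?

P(no clubs) = 4/7 × 3/6 × 2/5 = 24/210 = 4/35.
P(at least one) = 1 − 4/35 = 31/35.

31/35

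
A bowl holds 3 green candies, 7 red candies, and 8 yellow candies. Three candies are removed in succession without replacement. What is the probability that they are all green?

P(every draw is green) = 3/18 × 2/17 × 1/16 = 6/4896 = 1/816.

1/816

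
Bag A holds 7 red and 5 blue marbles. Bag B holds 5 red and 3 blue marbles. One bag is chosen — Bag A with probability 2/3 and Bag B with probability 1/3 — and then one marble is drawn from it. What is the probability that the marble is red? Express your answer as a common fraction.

From Bag A: P(red) = 7/12.
From Bag B: P(red) = 5/8.
Total probability = (2/3)(7/12) + (1/3)(5/8) = 43/72.

43/72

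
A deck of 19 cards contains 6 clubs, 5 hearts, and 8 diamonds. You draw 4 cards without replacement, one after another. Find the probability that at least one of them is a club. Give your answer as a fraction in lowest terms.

3161/3876

P(no clubs) = 13/19 × 12/18 × 11/17 × 10/16 = 17160/93024 = 715/3876.
P(at least one) = 1 − 715/3876 = 3161/3876.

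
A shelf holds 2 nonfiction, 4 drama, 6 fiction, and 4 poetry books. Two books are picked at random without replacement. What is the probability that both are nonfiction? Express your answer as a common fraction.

P(all nonfiction) = 2/16 × 1/15 = 2/240 = 1/120.

1/120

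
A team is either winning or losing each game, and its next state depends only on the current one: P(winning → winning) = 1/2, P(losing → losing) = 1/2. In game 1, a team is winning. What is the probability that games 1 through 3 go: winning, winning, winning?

Game 1 is given. For each transition, use the conditional probability from the current state:
P(winning | winning) = 1/2; P(winning | winning) = 1/2.
P = 1/2 × 1/2 = 1/4.

1/4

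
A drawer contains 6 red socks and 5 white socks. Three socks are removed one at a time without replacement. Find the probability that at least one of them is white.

P(no white) = 6/11 × 5/10 × 4/9 = 120/990 = 4/33.
P(at least one) = 1 − 4/33 = 29/33.

29/33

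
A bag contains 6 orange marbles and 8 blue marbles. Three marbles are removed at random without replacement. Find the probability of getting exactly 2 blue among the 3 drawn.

6/13

One ordering (blue drawn first) has probability 8/14 × 7/13 × 6/12 = 336/2184 = 2/13.
There are C(3,2) = 3 such orderings, each equally likely, so P = 3 × 2/13 = 6/13.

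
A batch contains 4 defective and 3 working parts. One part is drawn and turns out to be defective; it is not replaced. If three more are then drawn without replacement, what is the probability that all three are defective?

1/20

With the first part removed, 3 defective remain out of 6.
P = 3/6 × 2/5 × 1/4 = 6/120 = 1/20.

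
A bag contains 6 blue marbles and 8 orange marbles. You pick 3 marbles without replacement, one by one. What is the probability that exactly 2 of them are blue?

One ordering (blue drawn first) has probability 6/14 × 5/13 × 8/12 = 240/2184 = 10/91.
There are C(3,2) = 3 such orderings, each equally likely, so P = 3 × 10/91 = 30/91.

30/91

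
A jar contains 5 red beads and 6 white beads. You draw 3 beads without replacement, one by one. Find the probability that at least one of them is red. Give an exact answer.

29/33

P(no red) = 6/11 × 5/10 × 4/9 = 120/990 = 4/33.
P(at least one) = 1 − 4/33 = 29/33.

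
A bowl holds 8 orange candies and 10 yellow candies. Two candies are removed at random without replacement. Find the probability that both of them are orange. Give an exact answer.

P = 8/18 × 7/17 = 56/306 = 28/153.

28/153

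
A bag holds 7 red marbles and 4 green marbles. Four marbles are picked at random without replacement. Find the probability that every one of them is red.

P = 7/11 × 6/10 × 5/9 × 4/8 = 840/7920 = 7/66.

7/66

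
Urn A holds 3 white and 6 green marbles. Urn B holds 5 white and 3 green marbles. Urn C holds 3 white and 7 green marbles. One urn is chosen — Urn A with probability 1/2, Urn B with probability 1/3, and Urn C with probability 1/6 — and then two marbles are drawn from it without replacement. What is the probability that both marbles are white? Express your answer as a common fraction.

From Urn A: P(both white) = (3/9)(2/8) = 1/12.
From Urn B: P(both white) = (5/8)(4/7) = 5/14.
From Urn C: P(both white) = (3/10)(2/9) = 1/15.
Total probability = (1/2)(1/12) + (1/3)(5/14) + (1/6)(1/15) = 433/2520.

433/2520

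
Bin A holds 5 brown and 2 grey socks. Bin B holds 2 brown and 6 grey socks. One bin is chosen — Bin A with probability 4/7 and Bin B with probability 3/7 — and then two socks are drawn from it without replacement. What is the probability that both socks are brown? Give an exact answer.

From Bin A: P(both brown) = (5/7)(4/6) = 10/21.
From Bin B: P(both brown) = (2/8)(1/7) = 1/28.
Total probability = (4/7)(10/21) + (3/7)(1/28) = 169/588.

169/588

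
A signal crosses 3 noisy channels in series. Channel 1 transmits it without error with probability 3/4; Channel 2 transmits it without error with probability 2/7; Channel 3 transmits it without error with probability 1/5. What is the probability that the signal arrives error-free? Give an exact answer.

Each stage is reached only if all earlier stages succeed, so
P = 3/4 × 2/7 × 1/5 = 6/140 = 3/70.

3/70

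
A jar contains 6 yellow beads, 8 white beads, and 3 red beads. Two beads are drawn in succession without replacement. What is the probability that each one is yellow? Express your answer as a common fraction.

P = 6/17 × 5/16 = 30/272 = 15/136.

15/136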